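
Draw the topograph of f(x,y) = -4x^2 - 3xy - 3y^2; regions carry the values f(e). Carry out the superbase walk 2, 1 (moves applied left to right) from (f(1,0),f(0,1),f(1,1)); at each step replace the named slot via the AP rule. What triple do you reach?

start (-4,-3,-10) = (f(1,0),f(0,1),f(1,1))
replace slot 2: 2·((-4)+(-10)) − (-3) = -25 → (-4,-25,-10)
replace slot 1: 2·((-25)+(-10)) − (-4) = -66 → (-66,-25,-10)

-66,-25,-10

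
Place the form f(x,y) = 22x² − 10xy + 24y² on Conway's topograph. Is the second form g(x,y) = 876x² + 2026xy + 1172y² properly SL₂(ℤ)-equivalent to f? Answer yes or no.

D₁ = -2012, D₂ = -2012
f: reduced (well bottom): (22,-10,24) with a≤c, −a<b≤a
g: translate: b→274 (≡2026 mod 1752), so (876,2026,1172)→(876,274,22)
g: flip: (876,274,22)→(22,-274,876)
g: translate: b→-10 (≡-274 mod 44), so (22,-274,876)→(22,-10,24)
g: reduced (well bottom): (22,-10,24) with a≤c, −a<b≤a
reduced forms (22, -10, 24) vs (22, -10, 24) ⇒ equivalent

yes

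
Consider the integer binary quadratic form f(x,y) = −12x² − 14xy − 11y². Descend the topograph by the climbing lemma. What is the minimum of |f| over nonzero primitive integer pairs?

translate: b→-10 (≡14 mod 24), so (12,14,11)→(12,-10,9)
flip: (12,-10,9)→(9,10,12)
translate: b→-8 (≡10 mod 18), so (9,10,12)→(9,-8,11)
reduced (well bottom): (9,-8,11) with a≤c, −a<b≤a
well minimum |f| = |-9| = 9 (negative-definite)

9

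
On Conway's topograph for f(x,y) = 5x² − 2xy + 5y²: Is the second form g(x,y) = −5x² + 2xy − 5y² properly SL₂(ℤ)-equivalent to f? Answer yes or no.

D₁ = -96, D₂ = -96
f: flip: (5,-2,5)→(5,2,5)
f: reduced (well bottom): (5,2,5) with a≤c, −a<b≤a
g is negative-definite; reduce −g:
−g: flip: (5,-2,5)→(5,2,5)
−g: reduced (well bottom): (5,2,5) with a≤c, −a<b≤a
flip sign back: reduced form of g is (-5,-2,-5)
reduced forms (5, 2, 5) vs (-5, -2, -5) ⇒ inequivalent

no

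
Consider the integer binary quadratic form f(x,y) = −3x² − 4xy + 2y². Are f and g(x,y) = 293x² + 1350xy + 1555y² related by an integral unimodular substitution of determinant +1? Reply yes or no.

D₁ = 40, D₂ = 40
river cycle of f (length 6): (2, 4, -3), (-3, 2, 3), (3, 4, -2), (-2, 4, 3), (3, 2, -3), (-3, 4, 2)
river cycle of g (length 6): (2, 4, -3), (-3, 2, 3), (3, 4, -2), (-2, 4, 3), (3, 2, -3), (-3, 4, 2)
cycles coincide ⇒ equivalent

yes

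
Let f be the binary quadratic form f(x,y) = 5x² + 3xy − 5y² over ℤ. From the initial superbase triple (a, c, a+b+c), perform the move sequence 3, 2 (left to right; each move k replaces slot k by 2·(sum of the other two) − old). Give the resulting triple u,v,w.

start (5,-5,3) = (f(1,0),f(0,1),f(1,1))
replace slot 3: 2·(5+(-5)) − 3 = -3 → (5,-5,-3)
replace slot 2: 2·(5+(-3)) − (-5) = 9 → (5,9,-3)

5,9,-3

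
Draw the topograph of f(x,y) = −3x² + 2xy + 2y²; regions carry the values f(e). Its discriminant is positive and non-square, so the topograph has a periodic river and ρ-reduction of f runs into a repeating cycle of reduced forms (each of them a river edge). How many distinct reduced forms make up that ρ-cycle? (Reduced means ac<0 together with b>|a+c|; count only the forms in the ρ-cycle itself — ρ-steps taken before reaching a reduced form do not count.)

D = 28, ⌊√D⌋ = 5
river: ρ → (2,2,-3)
river: ρ → (-3,4,1)
river: ρ → (1,4,-3)
river: ρ → (-3,2,2)
ρ-cycle length = 4 (tail of 0 descent steps not counted)

4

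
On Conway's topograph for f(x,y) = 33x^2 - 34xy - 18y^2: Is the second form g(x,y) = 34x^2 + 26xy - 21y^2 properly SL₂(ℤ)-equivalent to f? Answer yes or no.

D₁ = 3532, D₂ = 3532
river cycle of f (length 46): (-18, 34, 33), (33, 32, -19), (-19, 44, 21), (21, 40, -23), (-23, 52, 9), (9, 56, -11), (-11, 54, 14), (14, 58, -3), (-3, 56, 33), (33, 10, -26), … (36 more)
river cycle of g (length 46): (-21, 58, 2), (2, 58, -21), (-21, 26, 34), (34, 42, -13), (-13, 36, 43), (43, 50, -6), (-6, 58, 7), (7, 54, -22), (-22, 34, 27), (27, 20, -29), … (36 more)
cycles differ ⇒ inequivalent

no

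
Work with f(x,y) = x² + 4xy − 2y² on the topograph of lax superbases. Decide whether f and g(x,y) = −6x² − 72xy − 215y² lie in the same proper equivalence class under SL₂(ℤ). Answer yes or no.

D₁ = 24, D₂ = 24
river cycle of f (length 2): (-2, 4, 1), (1, 4, -2)
river cycle of g (length 2): (1, 4, -2), (-2, 4, 1)
cycles coincide ⇒ equivalent

yes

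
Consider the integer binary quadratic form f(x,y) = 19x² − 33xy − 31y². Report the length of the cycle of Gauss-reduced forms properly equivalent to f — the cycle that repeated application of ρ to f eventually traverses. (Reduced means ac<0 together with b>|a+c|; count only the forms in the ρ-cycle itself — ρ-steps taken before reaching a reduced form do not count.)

D = 3445, ⌊√D⌋ = 58
descent: ρ → (-31,33,19)  [lands on river]
river: ρ → (19,43,-21)
river: ρ → (-21,41,21)
river: ρ → (21,43,-19)
river: ρ → (-19,33,31)
river: ρ → (31,29,-21)
river: ρ → (-21,55,5)
river: ρ → (5,55,-21)
river: ρ → (-21,29,31)
river: ρ → (31,33,-19)
river: ρ → (-19,43,21)
river: ρ → (21,41,-21)
river: ρ → (-21,43,19)
river: ρ → (19,33,-31)
river: ρ → (-31,29,21)
river: ρ → (21,55,-5)
river: ρ → (-5,55,21)
river: ρ → (21,29,-31)
ρ-cycle length = 18 (tail of 1 descent step not counted)

18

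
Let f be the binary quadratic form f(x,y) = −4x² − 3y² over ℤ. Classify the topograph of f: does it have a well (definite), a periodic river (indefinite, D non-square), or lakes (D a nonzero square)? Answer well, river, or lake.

D = b²−4ac = 0² − 4·(-4)·(-3) = -48
D < 0 ⇒ definite ⇒ every region one sign ⇒ single well

well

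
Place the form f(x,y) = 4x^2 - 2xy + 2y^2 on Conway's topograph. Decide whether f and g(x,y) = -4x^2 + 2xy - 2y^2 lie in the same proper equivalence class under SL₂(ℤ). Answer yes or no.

D₁ = -28, D₂ = -28
f: flip: (4,-2,2)→(2,2,4)
f: reduced (well bottom): (2,2,4) with a≤c, −a<b≤a
g is negative-definite; reduce −g:
−g: flip: (4,-2,2)→(2,2,4)
−g: reduced (well bottom): (2,2,4) with a≤c, −a<b≤a
flip sign back: reduced form of g is (-2,-2,-4)
reduced forms (2, 2, 4) vs (-2, -2, -4) ⇒ inequivalent

no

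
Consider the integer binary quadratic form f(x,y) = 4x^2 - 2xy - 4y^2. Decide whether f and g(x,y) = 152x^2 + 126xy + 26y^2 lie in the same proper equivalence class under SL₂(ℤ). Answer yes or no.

D₁ = 68, D₂ = 68
river cycle of f (length 6): (-4, 2, 4), (4, 6, -2), (-2, 6, 4), (4, 2, -4), (-4, 6, 2), (2, 6, -4)
river cycle of g (length 6): (4, 6, -2), (-2, 6, 4), (4, 2, -4), (-4, 6, 2), (2, 6, -4), (-4, 2, 4)
cycles coincide ⇒ equivalent

yes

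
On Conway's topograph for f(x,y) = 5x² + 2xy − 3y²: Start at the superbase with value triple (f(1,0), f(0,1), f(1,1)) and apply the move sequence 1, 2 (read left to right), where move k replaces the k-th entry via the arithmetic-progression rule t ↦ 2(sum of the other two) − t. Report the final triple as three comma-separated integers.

start (5,-3,4) = (f(1,0),f(0,1),f(1,1))
replace slot 1: 2·((-3)+4) − 5 = -3 → (-3,-3,4)
replace slot 2: 2·((-3)+4) − (-3) = 5 → (-3,5,4)

-3,5,4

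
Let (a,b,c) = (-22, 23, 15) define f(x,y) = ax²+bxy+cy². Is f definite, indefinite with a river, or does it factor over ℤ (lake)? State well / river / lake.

D = b²−4ac = 23² − 4·(-22)·15 = 1849
D = 43² is a perfect square ⇒ form factors over ℤ ⇒ lakes

lake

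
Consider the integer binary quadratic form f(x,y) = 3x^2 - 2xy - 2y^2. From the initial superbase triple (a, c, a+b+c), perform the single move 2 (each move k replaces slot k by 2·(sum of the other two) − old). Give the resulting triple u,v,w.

start (3,-2,-1) = (f(1,0),f(0,1),f(1,1))
replace slot 2: 2·(3+(-1)) − (-2) = 6 → (3,6,-1)

3,6,-1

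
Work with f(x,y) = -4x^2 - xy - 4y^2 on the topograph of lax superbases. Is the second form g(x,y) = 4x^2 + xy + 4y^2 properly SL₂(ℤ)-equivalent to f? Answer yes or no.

D₁ = -63, D₂ = -63
f is negative-definite; reduce −f:
−f: reduced (well bottom): (4,1,4) with a≤c, −a<b≤a
flip sign back: reduced form of f is (-4,-1,-4)
g: reduced (well bottom): (4,1,4) with a≤c, −a<b≤a
reduced forms (-4, -1, -4) vs (4, 1, 4) ⇒ inequivalent

no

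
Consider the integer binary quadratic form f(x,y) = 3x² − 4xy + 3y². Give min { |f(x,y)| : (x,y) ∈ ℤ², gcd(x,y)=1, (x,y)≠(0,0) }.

translate: b→2 (≡-4 mod 6), so (3,-4,3)→(3,2,2)
flip: (3,2,2)→(2,-2,3)
translate: b→2 (≡-2 mod 4), so (2,-2,3)→(2,2,3)
reduced (well bottom): (2,2,3) with a≤c, −a<b≤a
well minimum = a = 2

2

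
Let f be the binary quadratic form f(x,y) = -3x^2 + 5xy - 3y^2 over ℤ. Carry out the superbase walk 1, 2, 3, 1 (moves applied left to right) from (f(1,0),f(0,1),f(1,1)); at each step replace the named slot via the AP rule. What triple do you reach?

start (-3,-3,-1) = (f(1,0),f(0,1),f(1,1))
replace slot 1: 2·((-3)+(-1)) − (-3) = -5 → (-5,-3,-1)
replace slot 2: 2·((-5)+(-1)) − (-3) = -9 → (-5,-9,-1)
replace slot 3: 2·((-5)+(-9)) − (-1) = -27 → (-5,-9,-27)
replace slot 1: 2·((-9)+(-27)) − (-5) = -67 → (-67,-9,-27)

-67,-9,-27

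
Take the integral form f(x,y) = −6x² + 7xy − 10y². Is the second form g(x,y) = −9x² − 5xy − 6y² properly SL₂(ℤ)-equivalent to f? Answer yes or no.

D₁ = -191, D₂ = -191
f is negative-definite; reduce −f:
−f: translate: b→5 (≡-7 mod 12), so (6,-7,10)→(6,5,9)
−f: reduced (well bottom): (6,5,9) with a≤c, −a<b≤a
flip sign back: reduced form of f is (-6,-5,-9)
g is negative-definite; reduce −g:
−g: flip: (9,5,6)→(6,-5,9)
−g: reduced (well bottom): (6,-5,9) with a≤c, −a<b≤a
flip sign back: reduced form of g is (-6,5,-9)
reduced forms (-6, -5, -9) vs (-6, 5, -9) ⇒ inequivalent

no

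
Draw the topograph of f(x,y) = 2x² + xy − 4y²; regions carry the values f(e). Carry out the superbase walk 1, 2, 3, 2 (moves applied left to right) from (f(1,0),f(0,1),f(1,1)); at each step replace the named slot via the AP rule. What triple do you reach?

start (2,-4,-1) = (f(1,0),f(0,1),f(1,1))
replace slot 1: 2·((-4)+(-1)) − 2 = -12 → (-12,-4,-1)
replace slot 2: 2·((-12)+(-1)) − (-4) = -22 → (-12,-22,-1)
replace slot 3: 2·((-12)+(-22)) − (-1) = -67 → (-12,-22,-67)
replace slot 2: 2·((-12)+(-67)) − (-22) = -136 → (-12,-136,-67)

-12,-136,-67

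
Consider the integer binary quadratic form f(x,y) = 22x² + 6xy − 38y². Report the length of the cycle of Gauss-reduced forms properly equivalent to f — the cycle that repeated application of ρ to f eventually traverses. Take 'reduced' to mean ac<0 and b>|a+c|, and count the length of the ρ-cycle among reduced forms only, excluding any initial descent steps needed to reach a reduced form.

D = 3380, ⌊√D⌋ = 58
descent: ρ → (-38,-6,22)
descent: ρ → (22,50,-10)  [lands on river]
river: ρ → (-10,50,22)
river: ρ → (22,38,-22)
river: ρ → (-22,50,10)
river: ρ → (10,50,-22)
river: ρ → (-22,38,22)
ρ-cycle length = 6 (tail of 2 descent steps not counted)

6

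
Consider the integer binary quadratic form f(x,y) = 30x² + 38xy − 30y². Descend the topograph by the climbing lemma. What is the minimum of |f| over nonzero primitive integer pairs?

river: ρ → (-30,22,38)
river: ρ → (38,54,-14)
river: ρ → (-14,58,30)
river: ρ → (30,62,-10)
river: ρ → (-10,58,42)
river: ρ → (42,26,-26)
river: ρ → (-26,26,42)
river: ρ → (42,58,-10)
river: ρ → (-10,62,30)
river: ρ → (30,58,-14)
river: ρ → (-14,54,38)
river: ρ → (38,22,-30)
river: ρ → (-30,38,30)
river: ρ → (30,22,-38)
river: ρ → (-38,54,14)
river: ρ → (14,58,-30)
river: ρ → (-30,62,10)
river: ρ → (10,58,-42)
river: ρ → (-42,26,26)
river: ρ → (26,26,-42)
river: ρ → (-42,58,10)
river: ρ → (10,62,-30)
river: ρ → (-30,58,14)
river: ρ → (14,54,-38)
river: ρ → (-38,22,30)
river: ρ → (30,38,-30)
closes: descent 0, river 26
min |a| on river = 10

10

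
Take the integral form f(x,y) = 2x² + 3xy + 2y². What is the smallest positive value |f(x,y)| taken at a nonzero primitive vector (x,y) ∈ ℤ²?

translate: b→-1 (≡3 mod 4), so (2,3,2)→(2,-1,1)
flip: (2,-1,1)→(1,1,2)
reduced (well bottom): (1,1,2) with a≤c, −a<b≤a
well minimum = a = 1

1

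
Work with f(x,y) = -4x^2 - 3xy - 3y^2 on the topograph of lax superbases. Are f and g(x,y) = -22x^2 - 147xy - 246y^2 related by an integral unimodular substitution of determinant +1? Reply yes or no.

D₁ = -39, D₂ = -39
f is negative-definite; reduce −f:
−f: flip: (4,3,3)→(3,-3,4)
−f: translate: b→3 (≡-3 mod 6), so (3,-3,4)→(3,3,4)
−f: reduced (well bottom): (3,3,4) with a≤c, −a<b≤a
flip sign back: reduced form of f is (-3,-3,-4)
g is negative-definite; reduce −g:
−g: translate: b→15 (≡147 mod 44), so (22,147,246)→(22,15,3)
−g: flip: (22,15,3)→(3,-15,22)
−g: translate: b→3 (≡-15 mod 6), so (3,-15,22)→(3,3,4)
−g: reduced (well bottom): (3,3,4) with a≤c, −a<b≤a
flip sign back: reduced form of g is (-3,-3,-4)
reduced forms (-3, -3, -4) vs (-3, -3, -4) ⇒ equivalent

yes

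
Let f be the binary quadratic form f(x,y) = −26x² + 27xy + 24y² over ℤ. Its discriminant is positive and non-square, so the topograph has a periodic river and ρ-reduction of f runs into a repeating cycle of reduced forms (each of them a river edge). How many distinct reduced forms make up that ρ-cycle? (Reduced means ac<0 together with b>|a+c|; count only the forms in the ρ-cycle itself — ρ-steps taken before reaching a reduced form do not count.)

D = 3225, ⌊√D⌋ = 56
river: ρ → (24,21,-29)
river: ρ → (-29,37,16)
river: ρ → (16,27,-39)
river: ρ → (-39,51,4)
river: ρ → (4,53,-26)
river: ρ → (-26,51,6)
river: ρ → (6,45,-50)
river: ρ → (-50,55,1)
river: ρ → (1,55,-50)
river: ρ → (-50,45,6)
river: ρ → (6,51,-26)
river: ρ → (-26,53,4)
river: ρ → (4,51,-39)
river: ρ → (-39,27,16)
river: ρ → (16,37,-29)
river: ρ → (-29,21,24)
river: ρ → (24,27,-26)
river: ρ → (-26,25,25)
river: ρ → (25,25,-26)
river: ρ → (-26,27,24)
ρ-cycle length = 20 (tail of 0 descent steps not counted)

20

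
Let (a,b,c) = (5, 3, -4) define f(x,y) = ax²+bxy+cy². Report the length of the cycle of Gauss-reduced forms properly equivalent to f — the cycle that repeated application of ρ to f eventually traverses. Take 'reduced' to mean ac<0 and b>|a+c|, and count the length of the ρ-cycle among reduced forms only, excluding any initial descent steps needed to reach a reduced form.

D = 89, ⌊√D⌋ = 9
river: ρ → (-4,5,4)
river: ρ → (4,3,-5)
river: ρ → (-5,7,2)
river: ρ → (2,9,-1)
river: ρ → (-1,9,2)
river: ρ → (2,7,-5)
river: ρ → (-5,3,4)
river: ρ → (4,5,-4)
river: ρ → (-4,3,5)
river: ρ → (5,7,-2)
river: ρ → (-2,9,1)
river: ρ → (1,9,-2)
river: ρ → (-2,7,5)
river: ρ → (5,3,-4)
ρ-cycle length = 14 (tail of 0 descent steps not counted)

14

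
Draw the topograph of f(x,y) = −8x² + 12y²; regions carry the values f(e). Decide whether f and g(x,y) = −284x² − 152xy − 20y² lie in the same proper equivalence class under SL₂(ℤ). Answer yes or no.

D₁ = 384, D₂ = 384
river cycle of f (length 2): (-8, 16, 4), (4, 16, -8)
river cycle of g (length 2): (4, 16, -8), (-8, 16, 4)
cycles coincide ⇒ equivalent

yes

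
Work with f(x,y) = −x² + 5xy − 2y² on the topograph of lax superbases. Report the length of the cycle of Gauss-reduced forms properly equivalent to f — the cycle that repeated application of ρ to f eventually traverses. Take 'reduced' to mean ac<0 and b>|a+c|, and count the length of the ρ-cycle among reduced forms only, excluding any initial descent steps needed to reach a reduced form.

D = 17, ⌊√D⌋ = 4
descent: ρ → (-2,3,1)  [lands on river]
river: ρ → (1,3,-2)
river: ρ → (-2,1,2)
river: ρ → (2,3,-1)
river: ρ → (-1,3,2)
river: ρ → (2,1,-2)
ρ-cycle length = 6 (tail of 1 descent step not counted)

6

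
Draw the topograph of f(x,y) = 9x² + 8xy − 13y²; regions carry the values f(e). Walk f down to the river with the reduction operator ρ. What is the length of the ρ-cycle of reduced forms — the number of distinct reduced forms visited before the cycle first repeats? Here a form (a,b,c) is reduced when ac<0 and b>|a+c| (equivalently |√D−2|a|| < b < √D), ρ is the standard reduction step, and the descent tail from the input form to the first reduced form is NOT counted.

D = 532, ⌊√D⌋ = 23
river: ρ → (-13,18,4)
river: ρ → (4,22,-3)
river: ρ → (-3,20,11)
river: ρ → (11,2,-12)
river: ρ → (-12,22,1)
river: ρ → (1,22,-12)
river: ρ → (-12,2,11)
river: ρ → (11,20,-3)
river: ρ → (-3,22,4)
river: ρ → (4,18,-13)
river: ρ → (-13,8,9)
river: ρ → (9,10,-12)
river: ρ → (-12,14,7)
river: ρ → (7,14,-12)
river: ρ → (-12,10,9)
river: ρ → (9,8,-13)
ρ-cycle length = 16 (tail of 0 descent steps not counted)

16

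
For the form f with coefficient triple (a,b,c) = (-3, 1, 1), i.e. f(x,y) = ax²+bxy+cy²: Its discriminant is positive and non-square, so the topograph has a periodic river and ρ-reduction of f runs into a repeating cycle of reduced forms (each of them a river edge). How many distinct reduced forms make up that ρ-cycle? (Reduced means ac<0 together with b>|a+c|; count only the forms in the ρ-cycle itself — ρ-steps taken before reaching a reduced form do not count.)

D = 13, ⌊√D⌋ = 3
descent: ρ → (1,3,-1)  [lands on river]
river: ρ → (-1,3,1)
ρ-cycle length = 2 (tail of 1 descent step not counted)

2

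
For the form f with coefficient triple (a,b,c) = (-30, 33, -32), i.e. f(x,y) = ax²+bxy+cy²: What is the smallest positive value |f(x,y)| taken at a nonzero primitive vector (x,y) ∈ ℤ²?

translate: b→27 (≡-33 mod 60), so (30,-33,32)→(30,27,29)
flip: (30,27,29)→(29,-27,30)
reduced (well bottom): (29,-27,30) with a≤c, −a<b≤a
well minimum |f| = |-29| = 29 (negative-definite)

29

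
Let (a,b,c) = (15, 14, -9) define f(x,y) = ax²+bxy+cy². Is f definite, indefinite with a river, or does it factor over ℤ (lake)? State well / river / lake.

D = b²−4ac = 14² − 4·15·(-9) = 736
D > 0 non-square ⇒ indefinite ⇒ periodic river

river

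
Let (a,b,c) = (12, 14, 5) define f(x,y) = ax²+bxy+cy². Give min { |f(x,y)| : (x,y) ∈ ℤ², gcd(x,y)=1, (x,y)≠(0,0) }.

translate: b→-10 (≡14 mod 24), so (12,14,5)→(12,-10,3)
flip: (12,-10,3)→(3,10,12)
translate: b→-2 (≡10 mod 6), so (3,10,12)→(3,-2,4)
reduced (well bottom): (3,-2,4) with a≤c, −a<b≤a
well minimum = a = 3

3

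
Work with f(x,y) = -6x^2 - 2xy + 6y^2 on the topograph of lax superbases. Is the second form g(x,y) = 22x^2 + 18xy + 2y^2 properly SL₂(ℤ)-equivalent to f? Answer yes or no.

D₁ = 148, D₂ = 148
river cycle of f (length 6): (6, 2, -6), (-6, 10, 2), (2, 10, -6), (-6, 2, 6), (6, 10, -2), (-2, 10, 6)
river cycle of g (length 6): (2, 10, -6), (-6, 2, 6), (6, 10, -2), (-2, 10, 6), (6, 2, -6), (-6, 10, 2)
cycles coincide ⇒ equivalent

yes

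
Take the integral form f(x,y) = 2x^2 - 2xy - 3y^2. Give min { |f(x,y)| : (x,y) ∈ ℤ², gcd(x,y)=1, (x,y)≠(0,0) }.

descent: ρ → (-3,2,2)  [lands on river]
river: ρ → (2,2,-3)
river: ρ → (-3,4,1)
river: ρ → (1,4,-3)
closes: descent 1, river 4
min |a| on river = 1

1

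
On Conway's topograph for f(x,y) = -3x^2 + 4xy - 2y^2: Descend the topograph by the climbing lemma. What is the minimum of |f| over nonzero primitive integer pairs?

translate: b→2 (≡-4 mod 6), so (3,-4,2)→(3,2,1)
flip: (3,2,1)→(1,-2,3)
translate: b→0 (≡-2 mod 2), so (1,-2,3)→(1,0,2)
reduced (well bottom): (1,0,2) with a≤c, −a<b≤a
well minimum |f| = |-1| = 1 (negative-definite)

1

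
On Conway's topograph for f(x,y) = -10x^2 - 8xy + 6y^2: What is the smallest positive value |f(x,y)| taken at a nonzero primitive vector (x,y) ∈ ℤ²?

descent: ρ → (6,8,-10)  [lands on river]
river: ρ → (-10,12,4)
river: ρ → (4,12,-10)
river: ρ → (-10,8,6)
river: ρ → (6,16,-2)
river: ρ → (-2,16,6)
closes: descent 1, river 6
min |a| on river = 2

2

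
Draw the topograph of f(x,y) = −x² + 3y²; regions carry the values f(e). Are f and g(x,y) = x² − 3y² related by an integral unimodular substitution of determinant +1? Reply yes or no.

D₁ = 12, D₂ = 12
river cycle of f (length 2): (-1, 2, 2), (2, 2, -1)
river cycle of g (length 2): (1, 2, -2), (-2, 2, 1)
cycles differ ⇒ inequivalent

no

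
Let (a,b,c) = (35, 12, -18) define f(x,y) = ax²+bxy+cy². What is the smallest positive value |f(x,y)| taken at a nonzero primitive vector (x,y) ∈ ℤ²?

descent: ρ → (-18,24,29)  [lands on river]
river: ρ → (29,34,-13)
river: ρ → (-13,44,14)
river: ρ → (14,40,-19)
river: ρ → (-19,36,18)
river: ρ → (18,36,-19)
river: ρ → (-19,40,14)
river: ρ → (14,44,-13)
river: ρ → (-13,34,29)
river: ρ → (29,24,-18)
river: ρ → (-18,48,5)
river: ρ → (5,42,-45)
river: ρ → (-45,48,2)
river: ρ → (2,48,-45)
river: ρ → (-45,42,5)
river: ρ → (5,48,-18)
closes: descent 1, river 16
min |a| on river = 2

2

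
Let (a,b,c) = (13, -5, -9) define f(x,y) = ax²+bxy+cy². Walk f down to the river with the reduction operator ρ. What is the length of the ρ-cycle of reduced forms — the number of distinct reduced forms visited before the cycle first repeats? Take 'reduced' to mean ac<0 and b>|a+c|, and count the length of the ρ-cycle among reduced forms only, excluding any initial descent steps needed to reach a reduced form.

D = 493, ⌊√D⌋ = 22
descent: ρ → (-9,5,13)  [lands on river]
river: ρ → (13,21,-1)
river: ρ → (-1,21,13)
river: ρ → (13,5,-9)
river: ρ → (-9,13,9)
river: ρ → (9,5,-13)
river: ρ → (-13,21,1)
river: ρ → (1,21,-13)
river: ρ → (-13,5,9)
river: ρ → (9,13,-9)
ρ-cycle length = 10 (tail of 1 descent step not counted)

10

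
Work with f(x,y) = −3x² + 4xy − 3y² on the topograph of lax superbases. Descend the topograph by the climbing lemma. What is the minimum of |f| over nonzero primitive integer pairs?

translate: b→2 (≡-4 mod 6), so (3,-4,3)→(3,2,2)
flip: (3,2,2)→(2,-2,3)
translate: b→2 (≡-2 mod 4), so (2,-2,3)→(2,2,3)
reduced (well bottom): (2,2,3) with a≤c, −a<b≤a
well minimum |f| = |-2| = 2 (negative-definite)

2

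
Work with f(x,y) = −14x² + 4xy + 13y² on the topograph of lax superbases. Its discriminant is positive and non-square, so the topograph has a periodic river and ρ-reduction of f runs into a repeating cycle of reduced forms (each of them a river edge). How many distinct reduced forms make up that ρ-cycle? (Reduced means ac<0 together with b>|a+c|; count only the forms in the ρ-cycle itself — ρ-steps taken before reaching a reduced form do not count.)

D = 744, ⌊√D⌋ = 27
river: ρ → (13,22,-5)
river: ρ → (-5,18,21)
river: ρ → (21,24,-2)
river: ρ → (-2,24,21)
river: ρ → (21,18,-5)
river: ρ → (-5,22,13)
river: ρ → (13,4,-14)
river: ρ → (-14,24,3)
river: ρ → (3,24,-14)
river: ρ → (-14,4,13)
ρ-cycle length = 10 (tail of 0 descent steps not counted)

10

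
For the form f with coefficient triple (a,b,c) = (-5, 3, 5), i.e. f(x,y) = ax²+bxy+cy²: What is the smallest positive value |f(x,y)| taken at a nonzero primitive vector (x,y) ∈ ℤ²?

river: ρ → (5,7,-3)
river: ρ → (-3,5,7)
river: ρ → (7,9,-1)
river: ρ → (-1,9,7)
river: ρ → (7,5,-3)
river: ρ → (-3,7,5)
river: ρ → (5,3,-5)
river: ρ → (-5,7,3)
river: ρ → (3,5,-7)
river: ρ → (-7,9,1)
river: ρ → (1,9,-7)
river: ρ → (-7,5,3)
river: ρ → (3,7,-5)
river: ρ → (-5,3,5)
closes: descent 0, river 14
min |a| on river = 1

1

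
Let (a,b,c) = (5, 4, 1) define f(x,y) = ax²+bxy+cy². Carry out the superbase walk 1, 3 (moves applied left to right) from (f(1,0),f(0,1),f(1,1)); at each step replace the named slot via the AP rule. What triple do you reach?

start (5,1,10) = (f(1,0),f(0,1),f(1,1))
replace slot 1: 2·(1+10) − 5 = 17 → (17,1,10)
replace slot 3: 2·(17+1) − 10 = 26 → (17,1,26)

17,1,26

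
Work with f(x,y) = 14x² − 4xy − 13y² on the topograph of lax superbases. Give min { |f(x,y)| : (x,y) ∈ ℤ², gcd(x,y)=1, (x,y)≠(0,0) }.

descent: ρ → (-13,4,14)  [lands on river]
river: ρ → (14,24,-3)
river: ρ → (-3,24,14)
river: ρ → (14,4,-13)
river: ρ → (-13,22,5)
river: ρ → (5,18,-21)
river: ρ → (-21,24,2)
river: ρ → (2,24,-21)
river: ρ → (-21,18,5)
river: ρ → (5,22,-13)
closes: descent 1, river 10
min |a| on river = 2

2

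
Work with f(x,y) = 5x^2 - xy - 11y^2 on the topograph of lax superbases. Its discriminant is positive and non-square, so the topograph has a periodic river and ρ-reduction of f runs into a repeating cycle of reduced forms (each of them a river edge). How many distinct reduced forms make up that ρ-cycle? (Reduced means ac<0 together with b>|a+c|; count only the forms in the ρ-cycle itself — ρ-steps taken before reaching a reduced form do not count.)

D = 221, ⌊√D⌋ = 14
descent: ρ → (-11,1,5)
descent: ρ → (5,9,-7)  [lands on river]
river: ρ → (-7,5,7)
river: ρ → (7,9,-5)
river: ρ → (-5,11,5)
ρ-cycle length = 4 (tail of 2 descent steps not counted)

4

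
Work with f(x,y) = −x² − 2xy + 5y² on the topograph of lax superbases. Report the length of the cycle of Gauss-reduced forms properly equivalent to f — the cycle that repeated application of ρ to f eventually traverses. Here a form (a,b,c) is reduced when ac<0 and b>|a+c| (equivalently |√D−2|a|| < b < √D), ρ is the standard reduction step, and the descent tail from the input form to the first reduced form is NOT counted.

D = 24, ⌊√D⌋ = 4
descent: ρ → (5,2,-1)
descent: ρ → (-1,4,2)  [lands on river]
river: ρ → (2,4,-1)
ρ-cycle length = 2 (tail of 2 descent steps not counted)

2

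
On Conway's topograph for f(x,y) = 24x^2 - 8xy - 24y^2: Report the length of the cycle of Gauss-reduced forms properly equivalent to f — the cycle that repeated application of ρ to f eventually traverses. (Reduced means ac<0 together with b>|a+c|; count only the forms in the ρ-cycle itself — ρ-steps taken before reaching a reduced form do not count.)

D = 2368, ⌊√D⌋ = 48
descent: ρ → (-24,8,24)  [lands on river]
river: ρ → (24,40,-8)
river: ρ → (-8,40,24)
river: ρ → (24,8,-24)
river: ρ → (-24,40,8)
river: ρ → (8,40,-24)
ρ-cycle length = 6 (tail of 1 descent step not counted)

6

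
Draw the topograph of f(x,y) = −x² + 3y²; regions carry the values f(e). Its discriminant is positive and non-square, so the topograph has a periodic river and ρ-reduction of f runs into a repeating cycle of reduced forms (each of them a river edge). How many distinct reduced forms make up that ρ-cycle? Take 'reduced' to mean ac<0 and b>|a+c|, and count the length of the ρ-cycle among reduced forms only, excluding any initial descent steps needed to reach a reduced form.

D = 12, ⌊√D⌋ = 3
descent: ρ → (3,0,-1)
descent: ρ → (-1,2,2)  [lands on river]
river: ρ → (2,2,-1)
ρ-cycle length = 2 (tail of 2 descent steps not counted)

2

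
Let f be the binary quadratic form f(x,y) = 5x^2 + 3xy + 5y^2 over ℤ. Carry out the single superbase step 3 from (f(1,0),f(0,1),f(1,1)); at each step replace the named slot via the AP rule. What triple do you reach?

start (5,5,13) = (f(1,0),f(0,1),f(1,1))
replace slot 3: 2·(5+5) − 13 = 7 → (5,5,7)

5,5,7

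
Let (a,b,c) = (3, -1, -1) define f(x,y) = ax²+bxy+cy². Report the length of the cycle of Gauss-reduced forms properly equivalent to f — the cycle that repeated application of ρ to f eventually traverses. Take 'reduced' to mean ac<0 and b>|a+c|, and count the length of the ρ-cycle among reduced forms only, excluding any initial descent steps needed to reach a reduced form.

D = 13, ⌊√D⌋ = 3
descent: ρ → (-1,3,1)  [lands on river]
river: ρ → (1,3,-1)
ρ-cycle length = 2 (tail of 1 descent step not counted)

2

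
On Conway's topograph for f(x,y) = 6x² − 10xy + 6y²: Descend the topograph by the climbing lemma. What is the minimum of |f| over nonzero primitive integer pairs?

translate: b→2 (≡-10 mod 12), so (6,-10,6)→(6,2,2)
flip: (6,2,2)→(2,-2,6)
translate: b→2 (≡-2 mod 4), so (2,-2,6)→(2,2,6)
reduced (well bottom): (2,2,6) with a≤c, −a<b≤a
well minimum = a = 2

2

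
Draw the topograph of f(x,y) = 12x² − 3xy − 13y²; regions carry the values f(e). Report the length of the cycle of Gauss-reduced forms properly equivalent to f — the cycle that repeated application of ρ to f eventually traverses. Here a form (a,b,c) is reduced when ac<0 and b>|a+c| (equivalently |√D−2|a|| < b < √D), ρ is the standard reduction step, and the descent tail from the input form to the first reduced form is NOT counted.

D = 633, ⌊√D⌋ = 25
descent: ρ → (-13,3,12)  [lands on river]
river: ρ → (12,21,-4)
river: ρ → (-4,19,17)
river: ρ → (17,15,-6)
river: ρ → (-6,21,8)
river: ρ → (8,11,-16)
river: ρ → (-16,21,3)
river: ρ → (3,21,-16)
river: ρ → (-16,11,8)
river: ρ → (8,21,-6)
river: ρ → (-6,15,17)
river: ρ → (17,19,-4)
river: ρ → (-4,21,12)
river: ρ → (12,3,-13)
river: ρ → (-13,23,2)
river: ρ → (2,25,-1)
river: ρ → (-1,25,2)
river: ρ → (2,23,-13)
ρ-cycle length = 18 (tail of 1 descent step not counted)

18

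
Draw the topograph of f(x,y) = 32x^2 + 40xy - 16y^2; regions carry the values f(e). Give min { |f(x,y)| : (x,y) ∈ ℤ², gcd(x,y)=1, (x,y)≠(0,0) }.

river: ρ → (-16,56,8)
river: ρ → (8,56,-16)
river: ρ → (-16,40,32)
river: ρ → (32,24,-24)
river: ρ → (-24,24,32)
river: ρ → (32,40,-16)
closes: descent 0, river 6
min |a| on river = 8

8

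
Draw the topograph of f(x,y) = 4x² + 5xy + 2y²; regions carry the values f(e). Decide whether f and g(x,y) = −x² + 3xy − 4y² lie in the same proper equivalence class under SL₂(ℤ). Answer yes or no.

D₁ = -7, D₂ = -7
f: translate: b→-3 (≡5 mod 8), so (4,5,2)→(4,-3,1)
f: flip: (4,-3,1)→(1,3,4)
f: translate: b→1 (≡3 mod 2), so (1,3,4)→(1,1,2)
f: reduced (well bottom): (1,1,2) with a≤c, −a<b≤a
g is negative-definite; reduce −g:
−g: translate: b→1 (≡-3 mod 2), so (1,-3,4)→(1,1,2)
−g: reduced (well bottom): (1,1,2) with a≤c, −a<b≤a
flip sign back: reduced form of g is (-1,-1,-2)
reduced forms (1, 1, 2) vs (-1, -1, -2) ⇒ inequivalent

no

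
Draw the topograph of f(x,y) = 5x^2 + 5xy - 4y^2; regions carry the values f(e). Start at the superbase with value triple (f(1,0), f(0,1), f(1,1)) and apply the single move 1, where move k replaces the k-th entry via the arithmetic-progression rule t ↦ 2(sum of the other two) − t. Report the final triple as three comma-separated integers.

start (5,-4,6) = (f(1,0),f(0,1),f(1,1))
replace slot 1: 2·((-4)+6) − 5 = -1 → (-1,-4,6)

-1,-4,6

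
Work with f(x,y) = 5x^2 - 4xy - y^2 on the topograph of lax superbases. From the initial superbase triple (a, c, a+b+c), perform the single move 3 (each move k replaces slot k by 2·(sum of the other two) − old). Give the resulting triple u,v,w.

start (5,-1,0) = (f(1,0),f(0,1),f(1,1))
replace slot 3: 2·(5+(-1)) − 0 = 8 → (5,-1,8)

5,-1,8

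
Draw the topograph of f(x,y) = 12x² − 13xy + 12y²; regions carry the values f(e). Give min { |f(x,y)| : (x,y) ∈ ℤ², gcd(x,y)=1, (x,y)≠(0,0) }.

translate: b→11 (≡-13 mod 24), so (12,-13,12)→(12,11,11)
flip: (12,11,11)→(11,-11,12)
translate: b→11 (≡-11 mod 22), so (11,-11,12)→(11,11,12)
reduced (well bottom): (11,11,12) with a≤c, −a<b≤a
well minimum = a = 11

11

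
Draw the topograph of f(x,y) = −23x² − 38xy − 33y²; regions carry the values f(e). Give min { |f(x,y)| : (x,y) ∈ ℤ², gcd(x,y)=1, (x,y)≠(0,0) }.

translate: b→-8 (≡38 mod 46), so (23,38,33)→(23,-8,18)
flip: (23,-8,18)→(18,8,23)
reduced (well bottom): (18,8,23) with a≤c, −a<b≤a
well minimum |f| = |-18| = 18 (negative-definite)

18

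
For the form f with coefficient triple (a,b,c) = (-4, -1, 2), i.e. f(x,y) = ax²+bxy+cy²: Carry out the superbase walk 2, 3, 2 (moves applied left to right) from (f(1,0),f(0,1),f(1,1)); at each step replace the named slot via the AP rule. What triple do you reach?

start (-4,2,-3) = (f(1,0),f(0,1),f(1,1))
replace slot 2: 2·((-4)+(-3)) − 2 = -16 → (-4,-16,-3)
replace slot 3: 2·((-4)+(-16)) − (-3) = -37 → (-4,-16,-37)
replace slot 2: 2·((-4)+(-37)) − (-16) = -66 → (-4,-66,-37)

-4,-66,-37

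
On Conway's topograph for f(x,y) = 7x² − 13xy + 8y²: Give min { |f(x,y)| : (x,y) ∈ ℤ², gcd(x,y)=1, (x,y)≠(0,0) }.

translate: b→1 (≡-13 mod 14), so (7,-13,8)→(7,1,2)
flip: (7,1,2)→(2,-1,7)
reduced (well bottom): (2,-1,7) with a≤c, −a<b≤a
well minimum = a = 2

2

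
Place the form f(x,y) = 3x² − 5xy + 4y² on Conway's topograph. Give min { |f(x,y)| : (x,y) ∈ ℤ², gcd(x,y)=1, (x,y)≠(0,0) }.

translate: b→1 (≡-5 mod 6), so (3,-5,4)→(3,1,2)
flip: (3,1,2)→(2,-1,3)
reduced (well bottom): (2,-1,3) with a≤c, −a<b≤a
well minimum = a = 2

2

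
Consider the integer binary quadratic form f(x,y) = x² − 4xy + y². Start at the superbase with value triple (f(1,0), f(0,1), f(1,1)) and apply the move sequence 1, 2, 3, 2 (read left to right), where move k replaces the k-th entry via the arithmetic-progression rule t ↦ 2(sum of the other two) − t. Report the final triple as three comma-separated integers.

start (1,1,-2) = (f(1,0),f(0,1),f(1,1))
replace slot 1: 2·(1+(-2)) − 1 = -3 → (-3,1,-2)
replace slot 2: 2·((-3)+(-2)) − 1 = -11 → (-3,-11,-2)
replace slot 3: 2·((-3)+(-11)) − (-2) = -26 → (-3,-11,-26)
replace slot 2: 2·((-3)+(-26)) − (-11) = -47 → (-3,-47,-26)

-3,-47,-26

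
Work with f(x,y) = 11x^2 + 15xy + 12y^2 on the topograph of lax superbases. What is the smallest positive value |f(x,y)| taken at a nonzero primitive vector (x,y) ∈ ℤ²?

translate: b→-7 (≡15 mod 22), so (11,15,12)→(11,-7,8)
flip: (11,-7,8)→(8,7,11)
reduced (well bottom): (8,7,11) with a≤c, −a<b≤a
well minimum = a = 8

8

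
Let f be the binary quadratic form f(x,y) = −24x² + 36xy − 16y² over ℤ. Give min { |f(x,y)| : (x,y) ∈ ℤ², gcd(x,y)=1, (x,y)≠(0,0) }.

translate: b→12 (≡-36 mod 48), so (24,-36,16)→(24,12,4)
flip: (24,12,4)→(4,-12,24)
translate: b→4 (≡-12 mod 8), so (4,-12,24)→(4,4,16)
reduced (well bottom): (4,4,16) with a≤c, −a<b≤a
well minimum |f| = |-4| = 4 (negative-definite)

4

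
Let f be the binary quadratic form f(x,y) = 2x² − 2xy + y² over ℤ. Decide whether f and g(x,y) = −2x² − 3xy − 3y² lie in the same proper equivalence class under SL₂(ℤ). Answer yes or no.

D₁ = -4, D₂ = -15
discriminants differ ⇒ not SL₂(ℤ)-equivalent

no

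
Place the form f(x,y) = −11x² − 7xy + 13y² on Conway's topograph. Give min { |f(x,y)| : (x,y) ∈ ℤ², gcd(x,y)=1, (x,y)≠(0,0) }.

descent: ρ → (13,7,-11)  [lands on river]
river: ρ → (-11,15,9)
river: ρ → (9,21,-5)
river: ρ → (-5,19,13)
closes: descent 1, river 4
min |a| on river = 5

5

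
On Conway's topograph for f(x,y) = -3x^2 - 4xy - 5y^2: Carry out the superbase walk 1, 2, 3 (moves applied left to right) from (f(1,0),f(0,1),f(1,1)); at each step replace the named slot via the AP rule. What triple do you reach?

start (-3,-5,-12) = (f(1,0),f(0,1),f(1,1))
replace slot 1: 2·((-5)+(-12)) − (-3) = -31 → (-31,-5,-12)
replace slot 2: 2·((-31)+(-12)) − (-5) = -81 → (-31,-81,-12)
replace slot 3: 2·((-31)+(-81)) − (-12) = -212 → (-31,-81,-212)

-31,-81,-212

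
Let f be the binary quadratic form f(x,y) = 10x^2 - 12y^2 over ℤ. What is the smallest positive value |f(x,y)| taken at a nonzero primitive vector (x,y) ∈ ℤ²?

descent: ρ → (-12,0,10)
descent: ρ → (10,20,-2)  [lands on river]
river: ρ → (-2,20,10)
closes: descent 2, river 2
min |a| on river = 2

2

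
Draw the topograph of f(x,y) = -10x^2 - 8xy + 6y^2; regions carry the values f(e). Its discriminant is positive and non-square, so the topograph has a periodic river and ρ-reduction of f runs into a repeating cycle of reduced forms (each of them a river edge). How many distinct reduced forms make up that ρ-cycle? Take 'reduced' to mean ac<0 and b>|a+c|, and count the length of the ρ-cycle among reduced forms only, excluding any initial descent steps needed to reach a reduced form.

D = 304, ⌊√D⌋ = 17
descent: ρ → (6,8,-10)  [lands on river]
river: ρ → (-10,12,4)
river: ρ → (4,12,-10)
river: ρ → (-10,8,6)
river: ρ → (6,16,-2)
river: ρ → (-2,16,6)
ρ-cycle length = 6 (tail of 1 descent step not counted)

6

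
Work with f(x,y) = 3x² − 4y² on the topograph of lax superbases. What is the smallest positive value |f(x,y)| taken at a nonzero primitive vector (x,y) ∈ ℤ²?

descent: ρ → (-4,0,3)
descent: ρ → (3,6,-1)  [lands on river]
river: ρ → (-1,6,3)
closes: descent 2, river 2
min |a| on river = 1

1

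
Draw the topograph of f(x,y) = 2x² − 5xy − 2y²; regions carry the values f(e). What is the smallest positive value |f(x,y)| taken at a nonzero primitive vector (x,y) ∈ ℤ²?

descent: ρ → (-2,5,2)  [lands on river]
river: ρ → (2,3,-4)
river: ρ → (-4,5,1)
river: ρ → (1,5,-4)
river: ρ → (-4,3,2)
river: ρ → (2,5,-2)
river: ρ → (-2,3,4)
river: ρ → (4,5,-1)
river: ρ → (-1,5,4)
river: ρ → (4,3,-2)
closes: descent 1, river 10
min |a| on river = 1

1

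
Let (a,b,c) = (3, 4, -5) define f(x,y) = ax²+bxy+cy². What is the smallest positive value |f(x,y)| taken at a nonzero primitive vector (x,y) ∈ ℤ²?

river: ρ → (-5,6,2)
river: ρ → (2,6,-5)
river: ρ → (-5,4,3)
river: ρ → (3,8,-1)
river: ρ → (-1,8,3)
river: ρ → (3,4,-5)
closes: descent 0, river 6
min |a| on river = 1

1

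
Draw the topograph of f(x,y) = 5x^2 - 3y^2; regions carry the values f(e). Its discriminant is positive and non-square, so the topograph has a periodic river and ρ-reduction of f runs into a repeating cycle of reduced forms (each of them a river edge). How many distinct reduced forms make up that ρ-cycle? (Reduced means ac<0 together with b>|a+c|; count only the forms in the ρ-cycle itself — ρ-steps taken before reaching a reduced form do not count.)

D = 60, ⌊√D⌋ = 7
descent: ρ → (-3,6,2)  [lands on river]
river: ρ → (2,6,-3)
ρ-cycle length = 2 (tail of 1 descent step not counted)

2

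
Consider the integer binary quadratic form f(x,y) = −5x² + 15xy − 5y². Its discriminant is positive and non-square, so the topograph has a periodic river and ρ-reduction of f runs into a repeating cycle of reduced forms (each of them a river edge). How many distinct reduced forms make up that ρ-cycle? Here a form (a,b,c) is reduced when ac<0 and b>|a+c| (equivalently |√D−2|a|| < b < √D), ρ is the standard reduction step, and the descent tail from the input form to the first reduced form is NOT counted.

D = 125, ⌊√D⌋ = 11
descent: ρ → (-5,5,5)  [lands on river]
river: ρ → (5,5,-5)
ρ-cycle length = 2 (tail of 1 descent step not counted)

2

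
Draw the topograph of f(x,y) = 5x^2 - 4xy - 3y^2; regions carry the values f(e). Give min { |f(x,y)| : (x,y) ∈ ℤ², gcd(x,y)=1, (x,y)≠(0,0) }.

descent: ρ → (-3,4,5)  [lands on river]
river: ρ → (5,6,-2)
river: ρ → (-2,6,5)
river: ρ → (5,4,-3)
river: ρ → (-3,8,1)
river: ρ → (1,8,-3)
closes: descent 1, river 6
min |a| on river = 1

1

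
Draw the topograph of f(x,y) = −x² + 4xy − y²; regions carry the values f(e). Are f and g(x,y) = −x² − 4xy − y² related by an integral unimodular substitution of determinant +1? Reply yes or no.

D₁ = 12, D₂ = 12
river cycle of f (length 2): (-1, 2, 2), (2, 2, -1)
river cycle of g (length 2): (-1, 2, 2), (2, 2, -1)
cycles coincide ⇒ equivalent

yes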